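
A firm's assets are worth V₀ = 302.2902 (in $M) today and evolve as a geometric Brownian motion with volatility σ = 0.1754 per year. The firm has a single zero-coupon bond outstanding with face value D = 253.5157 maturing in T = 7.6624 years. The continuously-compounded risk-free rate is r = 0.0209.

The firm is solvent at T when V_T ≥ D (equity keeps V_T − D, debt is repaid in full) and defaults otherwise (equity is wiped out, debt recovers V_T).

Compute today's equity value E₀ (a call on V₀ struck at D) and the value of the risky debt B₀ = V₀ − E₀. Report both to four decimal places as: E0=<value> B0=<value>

d₁ = [ln(V₀/D) + (r + σ²/2)T] / (σ√T)
   = [ln(302.2902/253.5157) + (0.0209 + 0.5·0.1754²)·7.6624] / (0.1754·√7.6624)
   = [0.175962 + 0.278012] / 0.485525 = 0.935015
d₂ = d₁ − σ√T = 0.935015 − 0.485525 = 0.449489
N(d₁) = 0.825110,  N(d₂) = 0.673461,  e^(−rT) = 0.852021
E₀ = V₀·N(d₁) − D·e^(−rT)·N(d₂)
   = 302.2902·0.825110 − 253.5157·0.852021·0.673461 = 103.954600
B₀ = V₀ − E₀ = 302.2902 − 103.954600 = 198.335600

E0=103.9546 B0=198.3356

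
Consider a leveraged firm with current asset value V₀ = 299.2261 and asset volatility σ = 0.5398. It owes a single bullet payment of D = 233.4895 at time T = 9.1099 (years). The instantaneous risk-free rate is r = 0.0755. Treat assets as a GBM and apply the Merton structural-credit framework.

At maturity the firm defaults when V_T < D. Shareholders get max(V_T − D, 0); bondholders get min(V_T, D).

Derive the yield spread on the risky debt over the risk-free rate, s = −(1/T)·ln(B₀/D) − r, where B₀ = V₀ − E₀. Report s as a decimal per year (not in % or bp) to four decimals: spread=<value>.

spread=0.0533

d₁ = [ln(V₀/D) + (r + σ²/2)T] / (σ√T)
   = [ln(299.2261/233.4895) + (0.0755 + 0.5·0.5398²)·9.1099] / (0.5398·√9.1099)
   = [0.248062 + 2.015037] / 1.629257 = 1.389038
d₂ = d₁ − σ√T = 1.389038 − 1.629257 = -0.240220
N(d₁) = 0.917589,  N(d₂) = 0.405080,  e^(−rT) = 0.502682
E₀ = V₀·N(d₁) − D·e^(−rT)·N(d₂)
   = 299.2261·0.917589 − 233.4895·0.502682·0.405080 = 227.022050
B₀ = V₀ − E₀ = 299.2261 − 227.022050 = 72.204050
spread = −(1/T)·ln(B₀/D) − r = −(1/9.1099)·ln(72.204050/233.4895) − 0.0755 = 0.05333138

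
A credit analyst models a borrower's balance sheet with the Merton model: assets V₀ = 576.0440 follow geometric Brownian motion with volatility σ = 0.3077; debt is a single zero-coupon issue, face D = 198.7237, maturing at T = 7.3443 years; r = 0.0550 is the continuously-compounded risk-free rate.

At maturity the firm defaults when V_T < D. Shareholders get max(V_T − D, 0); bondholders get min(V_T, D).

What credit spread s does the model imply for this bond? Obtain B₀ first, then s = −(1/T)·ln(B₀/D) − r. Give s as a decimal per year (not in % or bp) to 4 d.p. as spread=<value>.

spread=0.0035

d₁ = [ln(V₀/D) + (r + σ²/2)T] / (σ√T)
   = [ln(576.0440/198.7237) + (0.0550 + 0.5·0.3077²)·7.3443] / (0.3077·√7.3443)
   = [1.064269 + 0.751613] / 0.833878 = 2.177634
d₂ = d₁ − σ√T = 2.177634 − 0.833878 = 1.343755
N(d₁) = 0.985283,  N(d₂) = 0.910486,  e^(−rT) = 0.667687
E₀ = V₀·N(d₁) − D·e^(−rT)·N(d₂)
   = 576.0440·0.985283 − 198.7237·0.667687·0.910486 = 446.758566
B₀ = V₀ − E₀ = 576.0440 − 446.758566 = 129.285434
spread = −(1/T)·ln(B₀/D) − r = −(1/7.3443)·ln(129.285434/198.7237) − 0.0550 = 0.00353421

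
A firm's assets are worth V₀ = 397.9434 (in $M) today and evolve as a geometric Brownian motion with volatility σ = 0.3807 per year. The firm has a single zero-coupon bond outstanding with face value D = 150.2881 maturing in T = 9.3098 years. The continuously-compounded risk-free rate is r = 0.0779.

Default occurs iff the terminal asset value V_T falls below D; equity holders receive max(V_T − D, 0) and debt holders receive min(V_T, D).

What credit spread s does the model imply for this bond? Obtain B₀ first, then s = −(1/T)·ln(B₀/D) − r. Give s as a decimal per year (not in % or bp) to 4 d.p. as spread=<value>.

spread=0.0086

d₁ = [ln(V₀/D) + (r + σ²/2)T] / (σ√T)
   = [ln(397.9434/150.2881) + (0.0779 + 0.5·0.3807²)·9.3098] / (0.3807·√9.3098)
   = [0.973756 + 1.399880] / 1.161591 = 2.043436
d₂ = d₁ − σ√T = 2.043436 − 1.161591 = 0.881845
N(d₁) = 0.979495,  N(d₂) = 0.811070,  e^(−rT) = 0.484212
E₀ = V₀·N(d₁) − D·e^(−rT)·N(d₂)
   = 397.9434·0.979495 − 150.2881·0.484212·0.811070 = 330.761161
B₀ = V₀ − E₀ = 397.9434 − 330.761161 = 67.182239
spread = −(1/T)·ln(B₀/D) − r = −(1/9.3098)·ln(67.182239/150.2881) − 0.0779 = 0.00858362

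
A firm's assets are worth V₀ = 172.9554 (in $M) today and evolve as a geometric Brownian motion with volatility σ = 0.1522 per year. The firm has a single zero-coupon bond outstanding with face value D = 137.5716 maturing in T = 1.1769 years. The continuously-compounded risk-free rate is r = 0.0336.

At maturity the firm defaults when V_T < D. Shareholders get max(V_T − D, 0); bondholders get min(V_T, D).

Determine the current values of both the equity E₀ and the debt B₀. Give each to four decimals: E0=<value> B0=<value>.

d₁ = [ln(V₀/D) + (r + σ²/2)T] / (σ√T)
   = [ln(172.9554/137.5716) + (0.0336 + 0.5·0.1522²)·1.1769] / (0.1522·√1.1769)
   = [0.228889 + 0.053175] / 0.165114 = 1.708299
d₂ = d₁ − σ√T = 1.708299 − 0.165114 = 1.543185
N(d₁) = 0.956210,  N(d₂) = 0.938607,  e^(−rT) = 0.961228
E₀ = V₀·N(d₁) − D·e^(−rT)·N(d₂)
   = 172.9554·0.956210 − 137.5716·0.961228·0.938607 = 41.262421
B₀ = V₀ − E₀ = 172.9554 − 41.262421 = 131.692979

E0=41.2624 B0=131.6930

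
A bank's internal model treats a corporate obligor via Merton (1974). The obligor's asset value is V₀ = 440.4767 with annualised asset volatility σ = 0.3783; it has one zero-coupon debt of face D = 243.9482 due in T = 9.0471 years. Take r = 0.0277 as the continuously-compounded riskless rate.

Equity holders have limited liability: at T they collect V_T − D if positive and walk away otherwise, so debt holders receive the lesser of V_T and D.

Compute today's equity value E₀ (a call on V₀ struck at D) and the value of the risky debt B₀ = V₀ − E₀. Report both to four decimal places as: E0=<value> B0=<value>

E0=290.6776 B0=149.7991

d₁ = [ln(V₀/D) + (r + σ²/2)T] / (σ√T)
   = [ln(440.4767/243.9482) + (0.0277 + 0.5·0.3783²)·9.0471] / (0.3783·√9.0471)
   = [0.590902 + 0.897974] / 1.137866 = 1.308481
d₂ = d₁ − σ√T = 1.308481 − 1.137866 = 0.170615
N(d₁) = 0.904645,  N(d₂) = 0.567737,  e^(−rT) = 0.778330
E₀ = V₀·N(d₁) − D·e^(−rT)·N(d₂)
   = 440.4767·0.904645 − 243.9482·0.778330·0.567737 = 290.677552
B₀ = V₀ − E₀ = 440.4767 − 290.677552 = 149.799148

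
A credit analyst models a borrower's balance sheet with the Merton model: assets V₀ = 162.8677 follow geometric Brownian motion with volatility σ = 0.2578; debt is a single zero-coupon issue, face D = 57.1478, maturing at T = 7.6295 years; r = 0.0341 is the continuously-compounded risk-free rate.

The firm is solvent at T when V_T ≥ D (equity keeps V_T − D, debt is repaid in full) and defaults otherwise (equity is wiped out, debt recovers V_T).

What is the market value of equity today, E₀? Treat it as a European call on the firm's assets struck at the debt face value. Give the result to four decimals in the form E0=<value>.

E0=119.5597

d₁ = [ln(V₀/D) + (r + σ²/2)T] / (σ√T)
   = [ln(162.8677/57.1478) + (0.0341 + 0.5·0.2578²)·7.6295] / (0.2578·√7.6295)
   = [1.047297 + 0.513697] / 0.712084 = 2.192151
d₂ = d₁ − σ√T = 2.192151 − 0.712084 = 1.480068
N(d₁) = 0.985816,  N(d₂) = 0.930572,  e^(−rT) = 0.770924
E₀ = V₀·N(d₁) − D·e^(−rT)·N(d₂)
   = 162.8677·0.985816 − 57.1478·0.770924·0.930572 = 119.559690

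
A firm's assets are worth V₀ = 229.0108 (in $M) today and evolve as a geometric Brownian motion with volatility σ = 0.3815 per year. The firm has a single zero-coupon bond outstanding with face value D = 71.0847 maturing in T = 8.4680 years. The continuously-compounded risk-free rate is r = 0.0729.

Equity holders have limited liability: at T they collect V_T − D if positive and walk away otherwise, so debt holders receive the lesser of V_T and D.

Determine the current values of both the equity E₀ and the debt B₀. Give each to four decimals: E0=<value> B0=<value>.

d₁ = [ln(V₀/D) + (r + σ²/2)T] / (σ√T)
   = [ln(229.0108/71.0847) + (0.0729 + 0.5·0.3815²)·8.4680] / (0.3815·√8.4680)
   = [1.169897 + 1.233543] / 1.110158 = 2.164952
d₂ = d₁ − σ√T = 2.164952 − 1.110158 = 1.054794
N(d₁) = 0.984804,  N(d₂) = 0.854240,  e^(−rT) = 0.539390
E₀ = V₀·N(d₁) − D·e^(−rT)·N(d₂)
   = 229.0108·0.984804 − 71.0847·0.539390·0.854240 = 192.777255
B₀ = V₀ − E₀ = 229.0108 − 192.777255 = 36.233545

E0=192.7773 B0=36.2335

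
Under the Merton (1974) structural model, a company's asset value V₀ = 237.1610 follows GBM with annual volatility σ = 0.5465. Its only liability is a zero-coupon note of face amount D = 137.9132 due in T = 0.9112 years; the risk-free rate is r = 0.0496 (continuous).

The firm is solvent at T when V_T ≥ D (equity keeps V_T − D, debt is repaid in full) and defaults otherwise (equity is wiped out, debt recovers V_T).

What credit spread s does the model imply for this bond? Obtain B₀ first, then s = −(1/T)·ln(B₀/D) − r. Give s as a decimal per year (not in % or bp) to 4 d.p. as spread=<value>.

d₁ = [ln(V₀/D) + (r + σ²/2)T] / (σ√T)
   = [ln(237.1610/137.9132) + (0.0496 + 0.5·0.5465²)·0.9112] / (0.5465·√0.9112)
   = [0.542115 + 0.181266] / 0.521671 = 1.386660
d₂ = d₁ − σ√T = 1.386660 − 0.521671 = 0.864988
N(d₁) = 0.917227,  N(d₂) = 0.806477,  e^(−rT) = 0.955811
E₀ = V₀·N(d₁) − D·e^(−rT)·N(d₂)
   = 237.1610·0.917227 − 137.9132·0.955811·0.806477 = 111.221565
B₀ = V₀ − E₀ = 237.1610 − 111.221565 = 125.939435
spread = −(1/T)·ln(B₀/D) − r = −(1/0.9112)·ln(125.939435/137.9132) − 0.0496 = 0.05007448

spread=0.0501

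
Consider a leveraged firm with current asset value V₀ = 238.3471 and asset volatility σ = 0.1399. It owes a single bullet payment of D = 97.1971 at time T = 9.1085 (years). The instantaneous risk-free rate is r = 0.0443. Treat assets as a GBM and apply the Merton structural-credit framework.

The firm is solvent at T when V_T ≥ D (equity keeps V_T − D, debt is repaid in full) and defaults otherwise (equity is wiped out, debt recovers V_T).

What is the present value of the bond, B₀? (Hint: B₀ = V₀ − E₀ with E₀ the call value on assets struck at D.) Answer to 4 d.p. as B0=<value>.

d₁ = [ln(V₀/D) + (r + σ²/2)T] / (σ√T)
   = [ln(238.3471/97.1971) + (0.0443 + 0.5·0.1399²)·9.1085] / (0.1399·√9.1085)
   = [0.896987 + 0.492642] / 0.422222 = 3.291227
d₂ = d₁ − σ√T = 3.291227 − 0.422222 = 2.869005
N(d₁) = 0.999501,  N(d₂) = 0.997941,  e^(−rT) = 0.667974
E₀ = V₀·N(d₁) − D·e^(−rT)·N(d₂)
   = 238.3471·0.999501 − 97.1971·0.667974·0.997941 = 173.436791
B₀ = V₀ − E₀ = 238.3471 − 173.436791 = 64.910309

B0=64.9103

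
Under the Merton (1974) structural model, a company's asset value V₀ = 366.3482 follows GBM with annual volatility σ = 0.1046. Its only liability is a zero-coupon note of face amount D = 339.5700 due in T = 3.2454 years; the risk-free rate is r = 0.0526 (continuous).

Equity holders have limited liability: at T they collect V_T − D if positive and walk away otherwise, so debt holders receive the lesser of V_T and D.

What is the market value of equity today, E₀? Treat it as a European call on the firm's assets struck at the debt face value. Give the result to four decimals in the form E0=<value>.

d₁ = [ln(V₀/D) + (r + σ²/2)T] / (σ√T)
   = [ln(366.3482/339.5700) + (0.0526 + 0.5·0.1046²)·3.2454] / (0.1046·√3.2454)
   = [0.075904 + 0.188462] / 0.188437 = 1.402944
d₂ = d₁ − σ√T = 1.402944 − 0.188437 = 1.214508
N(d₁) = 0.919683,  N(d₂) = 0.887723,  e^(−rT) = 0.843068
E₀ = V₀·N(d₁) − D·e^(−rT)·N(d₂)
   = 366.3482·0.919683 − 339.5700·0.843068·0.887723 = 82.786535

E0=82.7865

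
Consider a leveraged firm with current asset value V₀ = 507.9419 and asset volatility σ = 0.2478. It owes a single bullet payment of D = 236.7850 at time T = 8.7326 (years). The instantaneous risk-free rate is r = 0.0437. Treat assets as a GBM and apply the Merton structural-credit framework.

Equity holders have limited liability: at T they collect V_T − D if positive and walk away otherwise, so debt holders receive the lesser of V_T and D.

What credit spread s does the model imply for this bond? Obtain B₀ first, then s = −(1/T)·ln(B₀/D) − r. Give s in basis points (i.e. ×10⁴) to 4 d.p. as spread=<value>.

d₁ = [ln(V₀/D) + (r + σ²/2)T] / (σ√T)
   = [ln(507.9419/236.7850) + (0.0437 + 0.5·0.2478²)·8.7326] / (0.2478·√8.7326)
   = [0.763215 + 0.649727] / 0.732273 = 1.929527
d₂ = d₁ − σ√T = 1.929527 − 0.732273 = 1.197254
N(d₁) = 0.973167,  N(d₂) = 0.884396,  e^(−rT) = 0.682758
E₀ = V₀·N(d₁) − D·e^(−rT)·N(d₂)
   = 507.9419·0.973167 − 236.7850·0.682758·0.884396 = 351.334854
B₀ = V₀ − E₀ = 507.9419 − 351.334854 = 156.607046
spread = −(1/T)·ln(B₀/D) − r = −(1/8.7326)·ln(156.607046/236.7850) − 0.0437 = 0.00364132
in basis points: 0.00364132 × 10⁴ = 36.4132 bp

spread=36.4132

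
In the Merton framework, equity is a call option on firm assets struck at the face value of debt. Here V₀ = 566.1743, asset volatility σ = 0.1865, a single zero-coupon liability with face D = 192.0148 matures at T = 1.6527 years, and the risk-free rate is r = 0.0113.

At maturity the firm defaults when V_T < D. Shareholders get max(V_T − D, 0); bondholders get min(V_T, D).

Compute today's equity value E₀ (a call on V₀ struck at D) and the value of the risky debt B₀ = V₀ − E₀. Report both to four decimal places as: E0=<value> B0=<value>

E0=377.7122 B0=188.4621

d₁ = [ln(V₀/D) + (r + σ²/2)T] / (σ√T)
   = [ln(566.1743/192.0148) + (0.0113 + 0.5·0.1865²)·1.6527] / (0.1865·√1.6527)
   = [1.081330 + 0.047418] / 0.239760 = 4.707831
d₂ = d₁ − σ√T = 4.707831 − 0.239760 = 4.468072
N(d₁) = 0.999999,  N(d₂) = 0.999996,  e^(−rT) = 0.981498
E₀ = V₀·N(d₁) − D·e^(−rT)·N(d₂)
   = 566.1743·0.999999 − 192.0148·0.981498·0.999996 = 377.712232
B₀ = V₀ − E₀ = 566.1743 − 377.712232 = 188.462068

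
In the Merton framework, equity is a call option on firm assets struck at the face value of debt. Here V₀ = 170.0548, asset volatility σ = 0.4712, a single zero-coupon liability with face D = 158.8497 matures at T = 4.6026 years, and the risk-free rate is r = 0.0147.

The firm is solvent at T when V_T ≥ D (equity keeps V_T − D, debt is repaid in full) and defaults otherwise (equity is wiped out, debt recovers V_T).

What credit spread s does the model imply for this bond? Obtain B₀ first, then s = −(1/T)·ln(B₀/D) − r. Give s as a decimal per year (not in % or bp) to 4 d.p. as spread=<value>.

spread=0.0921

d₁ = [ln(V₀/D) + (r + σ²/2)T] / (σ√T)
   = [ln(170.0548/158.8497) + (0.0147 + 0.5·0.4712²)·4.6026] / (0.4712·√4.6026)
   = [0.068162 + 0.578615] / 1.010897 = 0.639805
d₂ = d₁ − σ√T = 0.639805 − 1.010897 = -0.371092
N(d₁) = 0.738850,  N(d₂) = 0.355284,  e^(−rT) = 0.934580
E₀ = V₀·N(d₁) − D·e^(−rT)·N(d₂)
   = 170.0548·0.738850 − 158.8497·0.934580·0.355284 = 72.900310
B₀ = V₀ − E₀ = 170.0548 − 72.900310 = 97.154490
spread = −(1/T)·ln(B₀/D) − r = −(1/4.6026)·ln(97.154490/158.8497) − 0.0147 = 0.09212138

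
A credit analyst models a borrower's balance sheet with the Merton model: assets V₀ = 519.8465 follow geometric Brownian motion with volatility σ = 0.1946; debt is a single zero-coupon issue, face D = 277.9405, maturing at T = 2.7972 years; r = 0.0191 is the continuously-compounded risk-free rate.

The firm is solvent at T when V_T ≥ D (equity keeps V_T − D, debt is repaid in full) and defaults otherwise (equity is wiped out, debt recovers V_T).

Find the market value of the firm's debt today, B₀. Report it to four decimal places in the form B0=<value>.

B0=262.6838

d₁ = [ln(V₀/D) + (r + σ²/2)T] / (σ√T)
   = [ln(519.8465/277.9405) + (0.0191 + 0.5·0.1946²)·2.7972] / (0.1946·√2.7972)
   = [0.626127 + 0.106390] / 0.325465 = 2.250676
d₂ = d₁ − σ√T = 2.250676 − 0.325465 = 1.925211
N(d₁) = 0.987797,  N(d₂) = 0.972899,  e^(−rT) = 0.947976
E₀ = V₀·N(d₁) − D·e^(−rT)·N(d₂)
   = 519.8465·0.987797 − 277.9405·0.947976·0.972899 = 257.162710
B₀ = V₀ − E₀ = 519.8465 − 257.162710 = 262.683790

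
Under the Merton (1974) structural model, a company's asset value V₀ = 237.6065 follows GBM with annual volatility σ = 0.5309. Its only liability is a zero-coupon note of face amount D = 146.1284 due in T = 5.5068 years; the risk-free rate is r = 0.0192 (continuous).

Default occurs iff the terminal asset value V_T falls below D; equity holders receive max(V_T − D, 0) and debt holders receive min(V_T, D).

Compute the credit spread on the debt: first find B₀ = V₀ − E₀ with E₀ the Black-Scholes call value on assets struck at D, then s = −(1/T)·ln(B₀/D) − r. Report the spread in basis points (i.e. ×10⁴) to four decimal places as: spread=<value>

spread=681.1631

d₁ = [ln(V₀/D) + (r + σ²/2)T] / (σ√T)
   = [ln(237.6065/146.1284) + (0.0192 + 0.5·0.5309²)·5.5068] / (0.5309·√5.5068)
   = [0.486130 + 0.881790] / 1.245840 = 1.097990
d₂ = d₁ − σ√T = 1.097990 − 1.245840 = -0.147851
N(d₁) = 0.863896,  N(d₂) = 0.441230,  e^(−rT) = 0.899667
E₀ = V₀·N(d₁) − D·e^(−rT)·N(d₂)
   = 237.6065·0.863896 − 146.1284·0.899667·0.441230 = 147.260002
B₀ = V₀ − E₀ = 237.6065 − 147.260002 = 90.346498
spread = −(1/T)·ln(B₀/D) − r = −(1/5.5068)·ln(90.346498/146.1284) − 0.0192 = 0.06811631
in basis points: 0.06811631 × 10⁴ = 681.1631 bp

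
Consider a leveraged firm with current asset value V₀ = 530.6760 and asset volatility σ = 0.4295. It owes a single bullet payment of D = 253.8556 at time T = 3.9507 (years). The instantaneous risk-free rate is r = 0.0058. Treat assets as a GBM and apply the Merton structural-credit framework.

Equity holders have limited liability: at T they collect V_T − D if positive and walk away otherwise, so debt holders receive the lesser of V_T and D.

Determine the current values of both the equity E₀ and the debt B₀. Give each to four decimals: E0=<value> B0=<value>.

d₁ = [ln(V₀/D) + (r + σ²/2)T] / (σ√T)
   = [ln(530.6760/253.8556) + (0.0058 + 0.5·0.4295²)·3.9507] / (0.4295·√3.9507)
   = [0.737386 + 0.387307] / 0.853690 = 1.317449
d₂ = d₁ − σ√T = 1.317449 − 0.853690 = 0.463759
N(d₁) = 0.906156,  N(d₂) = 0.678590,  e^(−rT) = 0.977346
E₀ = V₀·N(d₁) − D·e^(−rT)·N(d₂)
   = 530.6760·0.906156 − 253.8556·0.977346·0.678590 = 312.513762
B₀ = V₀ − E₀ = 530.6760 − 312.513762 = 218.162238

E0=312.5138 B0=218.1622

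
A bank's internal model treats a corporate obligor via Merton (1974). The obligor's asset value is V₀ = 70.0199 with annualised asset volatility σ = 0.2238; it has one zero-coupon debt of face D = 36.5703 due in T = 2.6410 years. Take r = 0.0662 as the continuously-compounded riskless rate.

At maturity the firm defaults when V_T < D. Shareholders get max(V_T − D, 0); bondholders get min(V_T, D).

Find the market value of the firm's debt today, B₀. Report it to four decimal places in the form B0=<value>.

B0=30.6371

d₁ = [ln(V₀/D) + (r + σ²/2)T] / (σ√T)
   = [ln(70.0199/36.5703) + (0.0662 + 0.5·0.2238²)·2.6410] / (0.2238·√2.6410)
   = [0.649543 + 0.240973] / 0.363701 = 2.448486
d₂ = d₁ − σ√T = 2.448486 − 0.363701 = 2.084785
N(d₁) = 0.992827,  N(d₂) = 0.981456,  e^(−rT) = 0.839596
E₀ = V₀·N(d₁) − D·e^(−rT)·N(d₂)
   = 70.0199·0.992827 − 36.5703·0.839596·0.981456 = 39.382761
B₀ = V₀ − E₀ = 70.0199 − 39.382761 = 30.637139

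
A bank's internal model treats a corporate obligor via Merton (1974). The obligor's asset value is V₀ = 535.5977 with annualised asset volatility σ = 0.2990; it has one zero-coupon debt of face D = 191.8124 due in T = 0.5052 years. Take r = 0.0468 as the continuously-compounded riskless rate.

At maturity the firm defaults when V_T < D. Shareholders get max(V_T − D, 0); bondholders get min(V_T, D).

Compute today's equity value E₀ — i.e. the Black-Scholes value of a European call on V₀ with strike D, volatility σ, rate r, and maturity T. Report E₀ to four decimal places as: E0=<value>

d₁ = [ln(V₀/D) + (r + σ²/2)T] / (σ√T)
   = [ln(535.5977/191.8124) + (0.0468 + 0.5·0.2990²)·0.5052] / (0.2990·√0.5052)
   = [1.026866 + 0.046226] / 0.212521 = 5.049332
d₂ = d₁ − σ√T = 5.049332 − 0.212521 = 4.836810
N(d₁) = 1.000000,  N(d₂) = 0.999999,  e^(−rT) = 0.976634
E₀ = V₀·N(d₁) − D·e^(−rT)·N(d₂)
   = 535.5977·1.000000 − 191.8124·0.976634·0.999999 = 348.267202

E0=348.2672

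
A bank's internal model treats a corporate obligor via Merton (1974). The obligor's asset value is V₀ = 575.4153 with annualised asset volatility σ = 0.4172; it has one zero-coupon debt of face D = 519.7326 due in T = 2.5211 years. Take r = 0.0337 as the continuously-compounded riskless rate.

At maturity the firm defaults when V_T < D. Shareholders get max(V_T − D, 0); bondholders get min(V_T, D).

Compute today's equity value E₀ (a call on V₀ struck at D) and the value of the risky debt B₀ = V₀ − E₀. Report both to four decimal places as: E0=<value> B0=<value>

d₁ = [ln(V₀/D) + (r + σ²/2)T] / (σ√T)
   = [ln(575.4153/519.7326) + (0.0337 + 0.5·0.4172²)·2.5211] / (0.4172·√2.5211)
   = [0.101778 + 0.304367] / 0.662429 = 0.613114
d₂ = d₁ − σ√T = 0.613114 − 0.662429 = -0.049315
N(d₁) = 0.730100,  N(d₂) = 0.480334,  e^(−rT) = 0.918548
E₀ = V₀·N(d₁) − D·e^(−rT)·N(d₂)
   = 575.4153·0.730100 − 519.7326·0.918548·0.480334 = 190.799224
B₀ = V₀ − E₀ = 575.4153 − 190.799224 = 384.616076

E0=190.7992 B0=384.6161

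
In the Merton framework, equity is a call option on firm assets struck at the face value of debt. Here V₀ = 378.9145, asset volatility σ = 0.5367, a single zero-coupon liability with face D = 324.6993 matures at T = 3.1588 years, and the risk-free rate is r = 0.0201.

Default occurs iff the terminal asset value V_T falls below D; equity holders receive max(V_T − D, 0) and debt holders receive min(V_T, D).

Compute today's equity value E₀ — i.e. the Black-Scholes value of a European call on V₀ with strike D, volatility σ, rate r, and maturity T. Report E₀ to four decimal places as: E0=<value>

d₁ = [ln(V₀/D) + (r + σ²/2)T] / (σ√T)
   = [ln(378.9145/324.6993) + (0.0201 + 0.5·0.5367²)·3.1588] / (0.5367·√3.1588)
   = [0.154411 + 0.518433] / 0.953878 = 0.705378
d₂ = d₁ − σ√T = 0.705378 − 0.953878 = -0.248500
N(d₁) = 0.759712,  N(d₂) = 0.401874,  e^(−rT) = 0.938482
E₀ = V₀·N(d₁) − D·e^(−rT)·N(d₂)
   = 378.9145·0.759712 − 324.6993·0.938482·0.401874 = 165.405298

E0=165.4053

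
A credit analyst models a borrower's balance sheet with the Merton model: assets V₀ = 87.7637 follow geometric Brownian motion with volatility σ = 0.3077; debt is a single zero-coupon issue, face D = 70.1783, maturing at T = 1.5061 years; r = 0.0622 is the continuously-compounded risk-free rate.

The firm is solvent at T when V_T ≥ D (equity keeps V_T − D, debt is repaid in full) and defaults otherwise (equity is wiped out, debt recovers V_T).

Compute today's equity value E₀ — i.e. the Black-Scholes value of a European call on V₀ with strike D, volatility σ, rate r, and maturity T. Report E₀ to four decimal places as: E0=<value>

d₁ = [ln(V₀/D) + (r + σ²/2)T] / (σ√T)
   = [ln(87.7637/70.1783) + (0.0622 + 0.5·0.3077²)·1.5061] / (0.3077·√1.5061)
   = [0.223609 + 0.164978] / 0.377619 = 1.029042
d₂ = d₁ − σ√T = 1.029042 − 0.377619 = 0.651423
N(d₁) = 0.848270,  N(d₂) = 0.742613,  e^(−rT) = 0.910575
E₀ = V₀·N(d₁) − D·e^(−rT)·N(d₂)
   = 87.7637·0.848270 − 70.1783·0.910575·0.742613 = 26.992423

E0=26.9924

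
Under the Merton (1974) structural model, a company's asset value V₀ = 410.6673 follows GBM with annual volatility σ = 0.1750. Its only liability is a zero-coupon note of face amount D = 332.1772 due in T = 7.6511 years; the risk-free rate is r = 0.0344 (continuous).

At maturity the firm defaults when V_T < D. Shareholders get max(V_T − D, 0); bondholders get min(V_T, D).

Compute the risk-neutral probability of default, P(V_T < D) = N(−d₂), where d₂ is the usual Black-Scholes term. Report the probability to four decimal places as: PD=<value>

d₁ = [ln(V₀/D) + (r + σ²/2)T] / (σ√T)
   = [ln(410.6673/332.1772) + (0.0344 + 0.5·0.1750²)·7.6511] / (0.1750·√7.6511)
   = [0.212115 + 0.380355] / 0.484061 = 1.223958
d₂ = d₁ − σ√T = 1.223958 − 0.484061 = 0.739897
risk-neutral PD = N(−d₂) = N(-0.739897) = 0.229681

PD=0.2297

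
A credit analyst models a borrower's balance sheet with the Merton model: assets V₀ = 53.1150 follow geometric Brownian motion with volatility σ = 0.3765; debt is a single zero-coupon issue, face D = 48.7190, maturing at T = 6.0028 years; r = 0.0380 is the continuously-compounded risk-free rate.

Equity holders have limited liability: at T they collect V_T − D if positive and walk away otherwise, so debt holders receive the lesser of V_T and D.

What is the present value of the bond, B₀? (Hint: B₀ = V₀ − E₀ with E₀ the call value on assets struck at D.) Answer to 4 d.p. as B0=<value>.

d₁ = [ln(V₀/D) + (r + σ²/2)T] / (σ√T)
   = [ln(53.1150/48.7190) + (0.0380 + 0.5·0.3765²)·6.0028] / (0.3765·√6.0028)
   = [0.086390 + 0.653562] / 0.922448 = 0.802161
d₂ = d₁ − σ√T = 0.802161 − 0.922448 = -0.120287
N(d₁) = 0.788770,  N(d₂) = 0.452128,  e^(−rT) = 0.796040
E₀ = V₀·N(d₁) − D·e^(−rT)·N(d₂)
   = 53.1150·0.788770 − 48.7190·0.796040·0.452128 = 24.360986
B₀ = V₀ − E₀ = 53.1150 − 24.360986 = 28.754014

B0=28.7540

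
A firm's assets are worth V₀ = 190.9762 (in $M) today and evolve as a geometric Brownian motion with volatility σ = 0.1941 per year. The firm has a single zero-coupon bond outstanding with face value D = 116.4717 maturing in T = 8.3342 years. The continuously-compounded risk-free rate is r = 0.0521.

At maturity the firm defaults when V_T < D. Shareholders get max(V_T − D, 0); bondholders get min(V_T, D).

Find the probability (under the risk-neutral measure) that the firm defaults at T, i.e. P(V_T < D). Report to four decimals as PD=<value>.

PD=0.0842

d₁ = [ln(V₀/D) + (r + σ²/2)T] / (σ√T)
   = [ln(190.9762/116.4717) + (0.0521 + 0.5·0.1941²)·8.3342] / (0.1941·√8.3342)
   = [0.494500 + 0.591207] / 0.560348 = 1.937560
d₂ = d₁ − σ√T = 1.937560 − 0.560348 = 1.377212
risk-neutral PD = N(−d₂) = N(-1.377212) = 0.084223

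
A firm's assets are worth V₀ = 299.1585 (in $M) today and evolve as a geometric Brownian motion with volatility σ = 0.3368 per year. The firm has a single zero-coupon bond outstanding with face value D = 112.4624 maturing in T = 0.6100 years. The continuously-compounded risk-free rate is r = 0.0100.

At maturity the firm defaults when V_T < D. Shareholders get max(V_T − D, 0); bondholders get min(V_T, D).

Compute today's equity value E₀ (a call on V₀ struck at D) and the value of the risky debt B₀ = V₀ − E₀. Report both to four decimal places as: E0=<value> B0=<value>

d₁ = [ln(V₀/D) + (r + σ²/2)T] / (σ√T)
   = [ln(299.1585/112.4624) + (0.0100 + 0.5·0.3368²)·0.6100] / (0.3368·√0.6100)
   = [0.978355 + 0.040697] / 0.263049 = 3.873998
d₂ = d₁ − σ√T = 3.873998 − 0.263049 = 3.610948
N(d₁) = 0.999946,  N(d₂) = 0.999847,  e^(−rT) = 0.993919
E₀ = V₀·N(d₁) − D·e^(−rT)·N(d₂)
   = 299.1585·0.999946 − 112.4624·0.993919·0.999847 = 187.381069
B₀ = V₀ − E₀ = 299.1585 − 187.381069 = 111.777431

E0=187.3811 B0=111.7774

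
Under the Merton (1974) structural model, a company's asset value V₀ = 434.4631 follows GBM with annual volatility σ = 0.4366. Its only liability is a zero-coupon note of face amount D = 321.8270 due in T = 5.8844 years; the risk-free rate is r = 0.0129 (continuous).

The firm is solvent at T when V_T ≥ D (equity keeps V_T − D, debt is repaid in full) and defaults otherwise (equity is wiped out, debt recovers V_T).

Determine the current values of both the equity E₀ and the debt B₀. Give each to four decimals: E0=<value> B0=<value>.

d₁ = [ln(V₀/D) + (r + σ²/2)T] / (σ√T)
   = [ln(434.4631/321.8270) + (0.0129 + 0.5·0.4366²)·5.8844] / (0.4366·√5.8844)
   = [0.300097 + 0.636750] / 1.059095 = 0.884573
d₂ = d₁ − σ√T = 0.884573 − 1.059095 = -0.174522
N(d₁) = 0.811806,  N(d₂) = 0.430728,  e^(−rT) = 0.926901
E₀ = V₀·N(d₁) − D·e^(−rT)·N(d₂)
   = 434.4631·0.811806 − 321.8270·0.926901·0.430728 = 224.213168
B₀ = V₀ − E₀ = 434.4631 − 224.213168 = 210.249932

E0=224.2132 B0=210.2499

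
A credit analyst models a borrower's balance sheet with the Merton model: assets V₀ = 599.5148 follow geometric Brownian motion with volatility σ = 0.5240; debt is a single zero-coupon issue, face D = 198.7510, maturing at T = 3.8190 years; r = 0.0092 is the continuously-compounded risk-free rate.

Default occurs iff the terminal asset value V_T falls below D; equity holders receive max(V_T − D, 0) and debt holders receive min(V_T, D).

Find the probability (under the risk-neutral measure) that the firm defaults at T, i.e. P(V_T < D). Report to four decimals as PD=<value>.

PD=0.2741

d₁ = [ln(V₀/D) + (r + σ²/2)T] / (σ√T)
   = [ln(599.5148/198.7510) + (0.0092 + 0.5·0.5240²)·3.8190] / (0.5240·√3.8190)
   = [1.104068 + 0.559438] / 1.024015 = 1.624494
d₂ = d₁ − σ√T = 1.624494 − 1.024015 = 0.600480
risk-neutral PD = N(−d₂) = N(-0.600480) = 0.274093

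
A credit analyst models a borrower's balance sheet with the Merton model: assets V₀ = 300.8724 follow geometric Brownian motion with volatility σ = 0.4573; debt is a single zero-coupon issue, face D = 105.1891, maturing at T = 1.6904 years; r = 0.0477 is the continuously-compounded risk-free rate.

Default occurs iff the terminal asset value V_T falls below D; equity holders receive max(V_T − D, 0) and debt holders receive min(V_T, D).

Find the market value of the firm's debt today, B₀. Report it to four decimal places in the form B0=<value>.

d₁ = [ln(V₀/D) + (r + σ²/2)T] / (σ√T)
   = [ln(300.8724/105.1891) + (0.0477 + 0.5·0.4573²)·1.6904] / (0.4573·√1.6904)
   = [1.050927 + 0.257383] / 0.594560 = 2.200466
d₂ = d₁ − σ√T = 2.200466 − 0.594560 = 1.605905
N(d₁) = 0.986113,  N(d₂) = 0.945853,  e^(−rT) = 0.922533
E₀ = V₀·N(d₁) − D·e^(−rT)·N(d₂)
   = 300.8724·0.986113 − 105.1891·0.922533·0.945853 = 204.908265
B₀ = V₀ − E₀ = 300.8724 − 204.908265 = 95.964135

B0=95.9641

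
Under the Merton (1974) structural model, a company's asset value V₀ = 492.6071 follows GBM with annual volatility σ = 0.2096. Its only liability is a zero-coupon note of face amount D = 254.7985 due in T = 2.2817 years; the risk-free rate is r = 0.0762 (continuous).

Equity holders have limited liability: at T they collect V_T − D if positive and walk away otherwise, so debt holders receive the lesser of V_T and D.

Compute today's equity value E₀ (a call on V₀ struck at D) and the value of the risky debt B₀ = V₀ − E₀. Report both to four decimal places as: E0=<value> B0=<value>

d₁ = [ln(V₀/D) + (r + σ²/2)T] / (σ√T)
   = [ln(492.6071/254.7985) + (0.0762 + 0.5·0.2096²)·2.2817] / (0.2096·√2.2817)
   = [0.659239 + 0.223986] / 0.316607 = 2.789655
d₂ = d₁ − σ√T = 2.789655 − 0.316607 = 2.473048
N(d₁) = 0.997362,  N(d₂) = 0.993302,  e^(−rT) = 0.840410
E₀ = V₀·N(d₁) − D·e^(−rT)·N(d₂)
   = 492.6071·0.997362 − 254.7985·0.840410·0.993302 = 278.606662
B₀ = V₀ − E₀ = 492.6071 − 278.606662 = 214.000438

E0=278.6067 B0=214.0004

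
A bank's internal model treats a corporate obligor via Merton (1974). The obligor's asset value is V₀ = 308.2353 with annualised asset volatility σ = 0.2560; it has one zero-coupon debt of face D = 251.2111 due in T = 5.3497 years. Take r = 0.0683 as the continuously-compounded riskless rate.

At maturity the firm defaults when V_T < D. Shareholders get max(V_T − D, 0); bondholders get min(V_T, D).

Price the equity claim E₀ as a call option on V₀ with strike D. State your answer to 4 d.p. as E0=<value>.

d₁ = [ln(V₀/D) + (r + σ²/2)T] / (σ√T)
   = [ln(308.2353/251.2111) + (0.0683 + 0.5·0.2560²)·5.3497] / (0.2560·√5.3497)
   = [0.204570 + 0.540683] / 0.592113 = 1.258633
d₂ = d₁ − σ√T = 1.258633 − 0.592113 = 0.666520
N(d₁) = 0.895919,  N(d₂) = 0.747461,  e^(−rT) = 0.693930
E₀ = V₀·N(d₁) − D·e^(−rT)·N(d₂)
   = 308.2353·0.895919 − 251.2111·0.693930·0.747461 = 145.854253

E0=145.8543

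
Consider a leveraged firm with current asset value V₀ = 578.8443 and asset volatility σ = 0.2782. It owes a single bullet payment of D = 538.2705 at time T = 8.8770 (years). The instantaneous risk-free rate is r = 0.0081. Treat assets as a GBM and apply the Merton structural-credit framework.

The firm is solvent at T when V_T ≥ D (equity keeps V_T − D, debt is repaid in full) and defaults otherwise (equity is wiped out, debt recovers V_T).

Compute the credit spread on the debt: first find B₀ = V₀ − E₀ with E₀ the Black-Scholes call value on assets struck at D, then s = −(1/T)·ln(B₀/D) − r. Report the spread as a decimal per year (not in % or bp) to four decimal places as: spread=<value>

spread=0.0360

d₁ = [ln(V₀/D) + (r + σ²/2)T] / (σ√T)
   = [ln(578.8443/538.2705) + (0.0081 + 0.5·0.2782²)·8.8770] / (0.2782·√8.8770)
   = [0.072672 + 0.415422] / 0.828877 = 0.588863
d₂ = d₁ − σ√T = 0.588863 − 0.828877 = -0.240015
N(d₁) = 0.722023,  N(d₂) = 0.405159,  e^(−rT) = 0.930621
E₀ = V₀·N(d₁) − D·e^(−rT)·N(d₂)
   = 578.8443·0.722023 − 538.2705·0.930621·0.405159 = 214.984336
B₀ = V₀ − E₀ = 578.8443 − 214.984336 = 363.859964
spread = −(1/T)·ln(B₀/D) − r = −(1/8.8770)·ln(363.859964/538.2705) − 0.0081 = 0.03601312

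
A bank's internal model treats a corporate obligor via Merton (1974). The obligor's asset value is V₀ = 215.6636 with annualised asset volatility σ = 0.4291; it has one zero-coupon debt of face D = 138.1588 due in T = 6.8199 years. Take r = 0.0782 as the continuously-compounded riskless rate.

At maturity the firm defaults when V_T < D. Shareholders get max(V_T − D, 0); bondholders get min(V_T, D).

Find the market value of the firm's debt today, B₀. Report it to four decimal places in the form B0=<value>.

B0=66.8407

d₁ = [ln(V₀/D) + (r + σ²/2)T] / (σ√T)
   = [ln(215.6636/138.1588) + (0.0782 + 0.5·0.4291²)·6.8199] / (0.4291·√6.8199)
   = [0.445316 + 1.161179] / 1.120592 = 1.433613
d₂ = d₁ − σ√T = 1.433613 − 1.120592 = 0.313021
N(d₁) = 0.924159,  N(d₂) = 0.622868,  e^(−rT) = 0.586656
E₀ = V₀·N(d₁) − D·e^(−rT)·N(d₂)
   = 215.6636·0.924159 − 138.1588·0.586656·0.622868 = 148.822879
B₀ = V₀ − E₀ = 215.6636 − 148.822879 = 66.840721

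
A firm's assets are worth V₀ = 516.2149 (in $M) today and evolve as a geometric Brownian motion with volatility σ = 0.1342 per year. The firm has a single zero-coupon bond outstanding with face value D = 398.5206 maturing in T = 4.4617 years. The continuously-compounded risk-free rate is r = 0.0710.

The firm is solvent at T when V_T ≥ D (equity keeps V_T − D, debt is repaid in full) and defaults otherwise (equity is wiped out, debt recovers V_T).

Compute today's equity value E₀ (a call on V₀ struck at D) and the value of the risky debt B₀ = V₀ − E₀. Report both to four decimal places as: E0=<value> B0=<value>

E0=226.7482 B0=289.4667

d₁ = [ln(V₀/D) + (r + σ²/2)T] / (σ√T)
   = [ln(516.2149/398.5206) + (0.0710 + 0.5·0.1342²)·4.4617] / (0.1342·√4.4617)
   = [0.258764 + 0.356958] / 0.283467 = 2.172109
d₂ = d₁ − σ√T = 2.172109 − 0.283467 = 1.888642
N(d₁) = 0.985076,  N(d₂) = 0.970530,  e^(−rT) = 0.728490
E₀ = V₀·N(d₁) − D·e^(−rT)·N(d₂)
   = 516.2149·0.985076 − 398.5206·0.728490·0.970530 = 226.748244
B₀ = V₀ − E₀ = 516.2149 − 226.748244 = 289.466656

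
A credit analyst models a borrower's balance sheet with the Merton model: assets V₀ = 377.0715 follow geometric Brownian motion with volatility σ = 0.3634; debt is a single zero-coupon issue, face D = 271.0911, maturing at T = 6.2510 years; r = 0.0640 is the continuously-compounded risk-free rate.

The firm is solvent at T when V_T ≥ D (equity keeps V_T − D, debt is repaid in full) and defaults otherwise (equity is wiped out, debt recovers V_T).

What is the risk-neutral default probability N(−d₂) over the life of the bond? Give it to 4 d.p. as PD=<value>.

d₁ = [ln(V₀/D) + (r + σ²/2)T] / (σ√T)
   = [ln(377.0715/271.0911) + (0.0640 + 0.5·0.3634²)·6.2510] / (0.3634·√6.2510)
   = [0.329980 + 0.812816] / 0.908573 = 1.257793
d₂ = d₁ − σ√T = 1.257793 − 0.908573 = 0.349220
risk-neutral PD = N(−d₂) = N(-0.349220) = 0.363462

PD=0.3635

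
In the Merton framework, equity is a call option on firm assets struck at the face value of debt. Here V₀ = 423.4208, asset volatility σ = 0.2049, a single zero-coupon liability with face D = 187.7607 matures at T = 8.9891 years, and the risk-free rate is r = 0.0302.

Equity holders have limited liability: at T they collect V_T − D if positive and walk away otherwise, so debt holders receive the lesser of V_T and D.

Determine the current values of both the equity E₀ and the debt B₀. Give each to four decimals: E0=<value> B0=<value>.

E0=282.5690 B0=140.8518

d₁ = [ln(V₀/D) + (r + σ²/2)T] / (σ√T)
   = [ln(423.4208/187.7607) + (0.0302 + 0.5·0.2049²)·8.9891] / (0.2049·√8.9891)
   = [0.813198 + 0.460170] / 0.614328 = 2.072784
d₂ = d₁ − σ√T = 2.072784 − 0.614328 = 1.458456
N(d₁) = 0.980904,  N(d₂) = 0.927643,  e^(−rT) = 0.762258
E₀ = V₀·N(d₁) − D·e^(−rT)·N(d₂)
   = 423.4208·0.980904 − 187.7607·0.762258·0.927643 = 282.569004
B₀ = V₀ − E₀ = 423.4208 − 282.569004 = 140.851796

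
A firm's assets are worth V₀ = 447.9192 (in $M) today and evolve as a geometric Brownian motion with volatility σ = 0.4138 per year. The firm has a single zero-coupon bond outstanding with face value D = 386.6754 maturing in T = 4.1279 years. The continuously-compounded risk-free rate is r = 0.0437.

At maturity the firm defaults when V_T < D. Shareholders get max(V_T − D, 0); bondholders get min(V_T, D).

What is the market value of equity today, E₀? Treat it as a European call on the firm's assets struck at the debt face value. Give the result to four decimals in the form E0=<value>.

E0=196.8481

d₁ = [ln(V₀/D) + (r + σ²/2)T] / (σ√T)
   = [ln(447.9192/386.6754) + (0.0437 + 0.5·0.4138²)·4.1279] / (0.4138·√4.1279)
   = [0.147027 + 0.533800] / 0.840727 = 0.809808
d₂ = d₁ − σ√T = 0.809808 − 0.840727 = -0.030919
N(d₁) = 0.790975,  N(d₂) = 0.487667,  e^(−rT) = 0.834945
E₀ = V₀·N(d₁) − D·e^(−rT)·N(d₂)
   = 447.9192·0.790975 − 386.6754·0.834945·0.487667 = 196.848132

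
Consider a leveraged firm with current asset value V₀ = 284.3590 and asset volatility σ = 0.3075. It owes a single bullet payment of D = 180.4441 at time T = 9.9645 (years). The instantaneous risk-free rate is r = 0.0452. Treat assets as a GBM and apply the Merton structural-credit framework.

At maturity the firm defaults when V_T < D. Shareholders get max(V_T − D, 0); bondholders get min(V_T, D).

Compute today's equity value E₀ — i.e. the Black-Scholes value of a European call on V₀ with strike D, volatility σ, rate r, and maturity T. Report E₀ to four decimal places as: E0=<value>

E0=184.7864

d₁ = [ln(V₀/D) + (r + σ²/2)T] / (σ√T)
   = [ln(284.3590/180.4441) + (0.0452 + 0.5·0.3075²)·9.9645] / (0.3075·√9.9645)
   = [0.454816 + 0.921498] / 0.970673 = 1.417898
d₂ = d₁ − σ√T = 1.417898 − 0.970673 = 0.447225
N(d₁) = 0.921890,  N(d₂) = 0.672644,  e^(−rT) = 0.637376
E₀ = V₀·N(d₁) − D·e^(−rT)·N(d₂)
   = 284.3590·0.921890 − 180.4441·0.637376·0.672644 = 184.786376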